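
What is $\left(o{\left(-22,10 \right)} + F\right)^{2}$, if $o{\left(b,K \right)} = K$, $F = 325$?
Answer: $112225$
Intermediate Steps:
$\left(o{\left(-22,10 \right)} + F\right)^{2} = \left(10 + 325\right)^{2} = 335^{2} = 112225$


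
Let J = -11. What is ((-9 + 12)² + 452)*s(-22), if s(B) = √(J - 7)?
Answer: 1383*I*√2 ≈ 1955.9*I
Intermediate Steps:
s(B) = 3*I*√2 (s(B) = √(-11 - 7) = √(-18) = 3*I*√2)
((-9 + 12)² + 452)*s(-22) = ((-9 + 12)² + 452)*(3*I*√2) = (3² + 452)*(3*I*√2) = (9 + 452)*(3*I*√2) = 461*(3*I*√2) = 1383*I*√2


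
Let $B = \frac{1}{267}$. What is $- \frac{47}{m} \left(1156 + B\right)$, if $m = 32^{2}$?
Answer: $- \frac{14506691}{273408} \approx -53.059$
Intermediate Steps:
$m = 1024$
$B = \frac{1}{267} \approx 0.0037453$
$- \frac{47}{m} \left(1156 + B\right) = - \frac{47}{1024} \left(1156 + \frac{1}{267}\right) = \left(-47\right) \frac{1}{1024} \cdot \frac{308653}{267} = \left(- \frac{47}{1024}\right) \frac{308653}{267} = - \frac{14506691}{273408}$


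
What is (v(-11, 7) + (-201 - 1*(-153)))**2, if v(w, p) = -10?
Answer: 3364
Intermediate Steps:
(v(-11, 7) + (-201 - 1*(-153)))**2 = (-10 + (-201 - 1*(-153)))**2 = (-10 + (-201 + 153))**2 = (-10 - 48)**2 = (-58)**2 = 3364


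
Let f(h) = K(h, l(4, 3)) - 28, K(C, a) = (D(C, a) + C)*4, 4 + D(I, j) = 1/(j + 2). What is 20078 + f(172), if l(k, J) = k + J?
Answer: 186502/9 ≈ 20722.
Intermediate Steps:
l(k, J) = J + k
D(I, j) = -4 + 1/(2 + j) (D(I, j) = -4 + 1/(j + 2) = -4 + 1/(2 + j))
K(C, a) = 4*C + 4*(-7 - 4*a)/(2 + a) (K(C, a) = ((-7 - 4*a)/(2 + a) + C)*4 = (C + (-7 - 4*a)/(2 + a))*4 = 4*C + 4*(-7 - 4*a)/(2 + a))
f(h) = -392/9 + 4*h (f(h) = 4*(-7 - 4*(3 + 4) + h*(2 + (3 + 4)))/(2 + (3 + 4)) - 28 = 4*(-7 - 4*7 + h*(2 + 7))/(2 + 7) - 28 = 4*(-7 - 28 + h*9)/9 - 28 = 4*(1/9)*(-7 - 28 + 9*h) - 28 = 4*(1/9)*(-35 + 9*h) - 28 = (-140/9 + 4*h) - 28 = -392/9 + 4*h)
20078 + f(172) = 20078 + (-392/9 + 4*172) = 20078 + (-392/9 + 688) = 20078 + 5800/9 = 186502/9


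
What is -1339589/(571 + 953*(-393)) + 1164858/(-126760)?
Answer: -66450416581/11850729020 ≈ -5.6073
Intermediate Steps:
-1339589/(571 + 953*(-393)) + 1164858/(-126760) = -1339589/(571 - 374529) + 1164858*(-1/126760) = -1339589/(-373958) - 582429/63380 = -1339589*(-1/373958) - 582429/63380 = 1339589/373958 - 582429/63380 = -66450416581/11850729020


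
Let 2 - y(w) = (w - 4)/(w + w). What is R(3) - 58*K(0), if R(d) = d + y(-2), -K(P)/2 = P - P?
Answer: 7/2 ≈ 3.5000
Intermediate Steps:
y(w) = 2 - (-4 + w)/(2*w) (y(w) = 2 - (w - 4)/(w + w) = 2 - (-4 + w)/(2*w))
K(P) = 0 (K(P) = -2*(P - P) = -2*0 = 0)
R(d) = ½ + d (R(d) = d + (3/2 + 2/(-2)) = d + (3/2 + 2*(-½)) = d + (3/2 - 1) = d + ½ = ½ + d)
R(3) - 58*K(0) = (½ + 3) - 58*0 = 7/2 + 0 = 7/2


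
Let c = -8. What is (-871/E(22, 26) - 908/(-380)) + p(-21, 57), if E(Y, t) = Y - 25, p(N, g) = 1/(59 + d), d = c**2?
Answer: 1140187/3895 ≈ 292.73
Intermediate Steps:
d = 64 (d = (-8)**2 = 64)
p(N, g) = 1/123 (p(N, g) = 1/(59 + 64) = 1/123)
E(Y, t) = -25 + Y
(-871/E(22, 26) - 908/(-380)) + p(-21, 57) = (-871/(-25 + 22) - 908/(-380)) + 1/123 = (-871/(-3) - 908*(-1/380)) + 1/123 = (-871*(-1/3) + 227/95) + 1/123 = (871/3 + 227/95) + 1/123 = 83426/285 + 1/123 = 1140187/3895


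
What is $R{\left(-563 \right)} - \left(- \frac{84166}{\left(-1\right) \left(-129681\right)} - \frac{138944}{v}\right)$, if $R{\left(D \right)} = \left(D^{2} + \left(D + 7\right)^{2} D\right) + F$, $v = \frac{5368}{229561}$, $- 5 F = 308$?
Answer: $- \frac{72999751896878783}{435079755} \approx -1.6778 \cdot 10^{8}$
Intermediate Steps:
$F = - \frac{308}{5}$ ($F = \left(- \frac{1}{5}\right) 308 = - \frac{308}{5} \approx -61.6$)
$v = \frac{5368}{229561}$ ($v = 5368 \cdot \frac{1}{229561} = \frac{5368}{229561} \approx 0.023384$)
$R{\left(D \right)} = - \frac{308}{5} + D^{2} + D \left(7 + D\right)^{2}$ ($R{\left(D \right)} = \left(D^{2} + \left(D + 7\right)^{2} D\right) - \frac{308}{5} = \left(D^{2} + \left(7 + D\right)^{2} D\right) - \frac{308}{5} = \left(D^{2} + D \left(7 + D\right)^{2}\right) - \frac{308}{5} = - \frac{308}{5} + D^{2} + D \left(7 + D\right)^{2}$)
$R{\left(-563 \right)} - \left(- \frac{84166}{\left(-1\right) \left(-129681\right)} - \frac{138944}{v}\right) = \left(- \frac{308}{5} + \left(-563\right)^{2} - 563 \left(7 - 563\right)^{2}\right) - \left(- \frac{84166}{\left(-1\right) \left(-129681\right)} - \frac{138944}{\frac{5368}{229561}}\right) = \left(- \frac{308}{5} + 316969 - 563 \left(-556\right)^{2}\right) - \left(- \frac{84166}{129681} - \frac{3987015448}{671}\right) = \left(- \frac{308}{5} + 316969 - 174043568\right) - \left(\left(-84166\right) \frac{1}{129681} - \frac{3987015448}{671}\right) = \left(- \frac{308}{5} + 316969 - 174043568\right) - \left(- \frac{84166}{129681} - \frac{3987015448}{671}\right) = - \frac{868633303}{5} - - \frac{517040206787474}{87015951} = - \frac{868633303}{5} + \frac{517040206787474}{87015951} = - \frac{72999751896878783}{435079755}$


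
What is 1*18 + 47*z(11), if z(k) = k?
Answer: 535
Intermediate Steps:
1*18 + 47*z(11) = 1*18 + 47*11 = 18 + 517 = 535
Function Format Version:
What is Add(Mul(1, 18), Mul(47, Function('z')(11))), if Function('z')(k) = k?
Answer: 535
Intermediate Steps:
Add(Mul(1, 18), Mul(47, Function('z')(11))) = Add(Mul(1, 18), Mul(47, 11)) = Add(18, 517) = 535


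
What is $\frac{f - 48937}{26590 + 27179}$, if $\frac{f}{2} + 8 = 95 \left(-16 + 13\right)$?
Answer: $- \frac{49523}{53769} \approx -0.92103$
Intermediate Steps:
$f = -586$ ($f = -16 + 2 \cdot 95 \left(-16 + 13\right) = -16 + 2 \cdot 95 \left(-3\right) = -16 + 2 \left(-285\right) = -16 - 570 = -586$)
$\frac{f - 48937}{26590 + 27179} = \frac{-586 - 48937}{26590 + 27179} = - \frac{49523}{53769}$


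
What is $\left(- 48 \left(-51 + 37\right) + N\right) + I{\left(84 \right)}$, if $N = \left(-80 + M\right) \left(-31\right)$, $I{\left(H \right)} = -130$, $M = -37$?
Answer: $4169$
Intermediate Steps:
$N = 3627$ ($N = \left(-80 - 37\right) \left(-31\right) = \left(-117\right) \left(-31\right) = 3627$)
$\left(- 48 \left(-51 + 37\right) + N\right) + I{\left(84 \right)} = \left(- 48 \left(-51 + 37\right) + 3627\right) - 130 = \left(\left(-48\right) \left(-14\right) + 3627\right) - 130 = \left(672 + 3627\right) - 130 = 4299 - 130 = 4169$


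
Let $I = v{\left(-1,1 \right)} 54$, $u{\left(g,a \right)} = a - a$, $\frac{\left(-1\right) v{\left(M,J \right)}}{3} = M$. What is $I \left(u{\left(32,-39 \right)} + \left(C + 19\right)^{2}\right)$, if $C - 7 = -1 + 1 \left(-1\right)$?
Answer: $93312$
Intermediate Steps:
$v{\left(M,J \right)} = - 3 M$
$u{\left(g,a \right)} = 0$
$I = 162$ ($I = \left(-3\right) \left(-1\right) 54 = 3 \cdot 54 = 162$)
$C = 5$ ($C = 7 + \left(-1 + 1 \left(-1\right)\right) = 7 - 2 = 5$)
$I \left(u{\left(32,-39 \right)} + \left(C + 19\right)^{2}\right) = 162 \left(0 + \left(5 + 19\right)^{2}\right) = 162 \left(0 + 24^{2}\right) = 162 \left(0 + 576\right) = 162 \cdot 576 = 93312$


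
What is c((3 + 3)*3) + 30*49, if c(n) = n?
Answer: 1488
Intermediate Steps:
c((3 + 3)*3) + 30*49 = (3 + 3)*3 + 30*49 = 6*3 + 1470 = 18 + 1470 = 1488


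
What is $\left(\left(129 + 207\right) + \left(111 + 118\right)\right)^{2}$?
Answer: $319225$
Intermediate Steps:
$\left(\left(129 + 207\right) + \left(111 + 118\right)\right)^{2} = \left(336 + 229\right)^{2} = 565^{2} = 319225$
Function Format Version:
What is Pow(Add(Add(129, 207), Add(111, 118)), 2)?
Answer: 319225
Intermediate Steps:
Pow(Add(Add(129, 207), Add(111, 118)), 2) = Pow(Add(336, 229), 2) = Pow(565, 2) = 319225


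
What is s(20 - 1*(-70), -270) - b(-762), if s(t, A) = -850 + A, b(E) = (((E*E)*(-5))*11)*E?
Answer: -24334791160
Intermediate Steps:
b(E) = -55*E³ (b(E) = ((E²*(-5))*11)*E = (-5*E²*11)*E = (-55*E²)*E = -55*E³)
s(20 - 1*(-70), -270) - b(-762) = (-850 - 270) - (-55)*(-762)³ = -1120 - (-55)*(-442450728) = -1120 - 1*24334790040 = -1120 - 24334790040 = -24334791160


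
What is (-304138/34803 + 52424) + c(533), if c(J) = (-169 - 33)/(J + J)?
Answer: 972299526919/18549999 ≈ 52415.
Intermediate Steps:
c(J) = -101/J (c(J) = -202*1/(2*J) = -101/J)
(-304138/34803 + 52424) + c(533) = (-304138/34803 + 52424) - 101/533 = 1824208334/34803 - 101/533 = 972299526919/18549999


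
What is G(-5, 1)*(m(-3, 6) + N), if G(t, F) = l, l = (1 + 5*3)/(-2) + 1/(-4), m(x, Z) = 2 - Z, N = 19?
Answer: -495/4 ≈ -123.75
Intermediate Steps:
l = -33/4 (l = (1 + 15)*(-½) + 1*(-¼) = 16*(-½) - ¼ = -8 - ¼ = -33/4 ≈ -8.2500)
G(t, F) = -33/4
G(-5, 1)*(m(-3, 6) + N) = -33*((2 - 1*6) + 19)/4 = -33*((2 - 6) + 19)/4 = -33*(-4 + 19)/4 = -33/4*15 = -495/4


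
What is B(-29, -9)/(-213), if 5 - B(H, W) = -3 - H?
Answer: 7/71 ≈ 0.098592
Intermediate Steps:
B(H, W) = 8 + H (B(H, W) = 5 - (-3 - H) = 5 + (3 + H) = 8 + H)
B(-29, -9)/(-213) = (8 - 29)/(-213) = -21*(-1/213) = 7/71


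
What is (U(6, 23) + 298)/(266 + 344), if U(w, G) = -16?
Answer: 141/305 ≈ 0.46230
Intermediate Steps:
(U(6, 23) + 298)/(266 + 344) = (-16 + 298)/(266 + 344) = 282/610 = 282*(1/610) = 141/305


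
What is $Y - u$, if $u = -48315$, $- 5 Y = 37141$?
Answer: $\frac{204434}{5} \approx 40887.0$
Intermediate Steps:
$Y = - \frac{37141}{5}$ ($Y = \left(- \frac{1}{5}\right) 37141 = - \frac{37141}{5} \approx -7428.2$)
$Y - u = - \frac{37141}{5} - -48315 = - \frac{37141}{5} + 48315 = \frac{204434}{5}$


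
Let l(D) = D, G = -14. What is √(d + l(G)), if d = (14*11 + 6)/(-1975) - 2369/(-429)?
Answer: I*√245767873065/169455 ≈ 2.9256*I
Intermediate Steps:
d = 922027/169455 (d = (154 + 6)*(-1/1975) - 2369*(-1/429) = 160*(-1/1975) + 2369/429 = -32/395 + 2369/429 = 922027/169455 ≈ 5.4411)
√(d + l(G)) = √(922027/169455 - 14) = √(-1450343/169455) = I*√245767873065/169455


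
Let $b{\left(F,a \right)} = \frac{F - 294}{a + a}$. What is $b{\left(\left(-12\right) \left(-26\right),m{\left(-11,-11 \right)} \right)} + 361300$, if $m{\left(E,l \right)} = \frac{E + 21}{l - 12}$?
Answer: $\frac{3612793}{10} \approx 3.6128 \cdot 10^{5}$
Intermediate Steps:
$m{\left(E,l \right)} = \frac{21 + E}{-12 + l}$
$b{\left(F,a \right)} = \frac{-294 + F}{2 a}$
$b{\left(\left(-12\right) \left(-26\right),m{\left(-11,-11 \right)} \right)} + 361300 = \frac{-294 - -312}{2 \frac{21 - 11}{-12 - 11}} + 361300 = \frac{-294 + 312}{2 \frac{1}{-23} \cdot 10} + 361300 = \frac{1}{2} \frac{1}{\left(- \frac{1}{23}\right) 10} \cdot 18 + 361300 = \frac{1}{2} \frac{1}{- \frac{10}{23}} \cdot 18 + 361300 = \frac{1}{2} \left(- \frac{23}{10}\right) 18 + 361300 = - \frac{207}{10} + 361300 = \frac{3612793}{10}$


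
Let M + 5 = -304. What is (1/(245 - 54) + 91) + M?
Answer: -41637/191 ≈ -217.99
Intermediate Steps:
M = -309 (M = -5 - 304 = -309)
(1/(245 - 54) + 91) + M = (1/(245 - 54) + 91) - 309 = (1/191 + 91) - 309 = 17382/191 - 309 = -41637/191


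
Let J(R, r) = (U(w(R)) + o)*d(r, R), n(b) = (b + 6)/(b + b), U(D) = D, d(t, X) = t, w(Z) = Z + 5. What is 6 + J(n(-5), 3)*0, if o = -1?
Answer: 6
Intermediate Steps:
w(Z) = 5 + Z
n(b) = (6 + b)/(2*b) (n(b) = (6 + b)/((2*b)) = (6 + b)*(1/(2*b)) = (6 + b)/(2*b))
J(R, r) = r*(4 + R) (J(R, r) = ((5 + R) - 1)*r = (4 + R)*r = r*(4 + R))
6 + J(n(-5), 3)*0 = 6 + (3*(4 + (½)*(6 - 5)/(-5)))*0 = 6 + (3*(4 + (½)*(-⅕)*1))*0 = 6 + (3*(4 - ⅒))*0 = 6 + (3*(39/10))*0 = 6 + (117/10)*0 = 6 + 0 = 6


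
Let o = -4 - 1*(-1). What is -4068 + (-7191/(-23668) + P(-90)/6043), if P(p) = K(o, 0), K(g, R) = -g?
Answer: -581785119015/143025724 ≈ -4067.7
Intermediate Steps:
o = -3 (o = -4 + 1 = -3)
P(p) = 3 (P(p) = -1*(-3) = 3)
-4068 + (-7191/(-23668) + P(-90)/6043) = -4068 + (-7191/(-23668) + 3/6043) = -4068 + (-7191*(-1/23668) + 3*(1/6043)) = -4068 + (7191/23668 + 3/6043) = -4068 + 43526217/143025724 = -581785119015/143025724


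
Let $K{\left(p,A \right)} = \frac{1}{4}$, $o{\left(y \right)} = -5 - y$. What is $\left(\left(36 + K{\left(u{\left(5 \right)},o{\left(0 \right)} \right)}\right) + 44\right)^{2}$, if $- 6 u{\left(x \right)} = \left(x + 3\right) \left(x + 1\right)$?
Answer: $\frac{103041}{16} \approx 6440.1$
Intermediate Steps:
$u{\left(x \right)} = - \frac{\left(1 + x\right) \left(3 + x\right)}{6}$ ($u{\left(x \right)} = - \frac{\left(x + 3\right) \left(x + 1\right)}{6} = - \frac{\left(3 + x\right) \left(1 + x\right)}{6} = - \frac{\left(1 + x\right) \left(3 + x\right)}{6}$)
$K{\left(p,A \right)} = \frac{1}{4}$
$\left(\left(36 + K{\left(u{\left(5 \right)},o{\left(0 \right)} \right)}\right) + 44\right)^{2} = \left(\left(36 + \frac{1}{4}\right) + 44\right)^{2} = \left(\frac{145}{4} + 44\right)^{2} = \left(\frac{321}{4}\right)^{2} = \frac{103041}{16}$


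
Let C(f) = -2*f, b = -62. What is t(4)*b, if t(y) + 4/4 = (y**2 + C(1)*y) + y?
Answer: -682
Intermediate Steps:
t(y) = -1 + y**2 - y (t(y) = -1 + ((y**2 + (-2*1)*y) + y) = -1 + ((y**2 - 2*y) + y) = -1 + (y**2 - y) = -1 + y**2 - y)
t(4)*b = (-1 + 4**2 - 1*4)*(-62) = (-1 + 16 - 4)*(-62) = 11*(-62) = -682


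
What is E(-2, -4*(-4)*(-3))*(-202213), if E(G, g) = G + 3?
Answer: -202213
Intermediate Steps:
E(G, g) = 3 + G
E(-2, -4*(-4)*(-3))*(-202213) = (3 - 2)*(-202213) = 1*(-202213) = -202213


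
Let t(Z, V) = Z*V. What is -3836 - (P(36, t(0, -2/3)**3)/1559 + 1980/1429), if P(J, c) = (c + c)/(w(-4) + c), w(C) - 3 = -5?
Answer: -5483624/1429 ≈ -3837.4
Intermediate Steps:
w(C) = -2 (w(C) = 3 - 5 = -2)
t(Z, V) = V*Z
P(J, c) = 2*c/(-2 + c) (P(J, c) = (c + c)/(-2 + c) = (2*c)/(-2 + c) = 2*c/(-2 + c))
-3836 - (P(36, t(0, -2/3)**3)/1559 + 1980/1429) = -3836 - ((2*(-2/3*0)**3/(-2 + (-2/3*0)**3))/1559 + 1980/1429) = -3836 - ((2*(-2*1/3*0)**3/(-2 + (-2*1/3*0)**3))*(1/1559) + 1980*(1/1429)) = -3836 - ((2*(-2/3*0)**3/(-2 + (-2/3*0)**3))*(1/1559) + 1980/1429) = -3836 - ((2*0**3/(-2 + 0**3))*(1/1559) + 1980/1429) = -3836 - ((2*0/(-2 + 0))*(1/1559) + 1980/1429) = -3836 - ((2*0/(-2))*(1/1559) + 1980/1429) = -3836 - ((2*0*(-1/2))*(1/1559) + 1980/1429) = -3836 - (0*(1/1559) + 1980/1429) = -3836 - (0 + 1980/1429) = -3836 - 1*1980/1429 = -3836 - 1980/1429 = -5483624/1429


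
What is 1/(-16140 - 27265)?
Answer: -1/43405 ≈ -2.3039e-5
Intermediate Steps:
1/(-16140 - 27265) = 1/(-43405) = -1/43405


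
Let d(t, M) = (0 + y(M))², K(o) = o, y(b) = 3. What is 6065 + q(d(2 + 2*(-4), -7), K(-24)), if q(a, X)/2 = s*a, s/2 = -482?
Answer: -11287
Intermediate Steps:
s = -964 (s = 2*(-482) = -964)
d(t, M) = 9 (d(t, M) = (0 + 3)² = 3² = 9)
q(a, X) = -1928*a (q(a, X) = 2*(-964*a) = -1928*a)
6065 + q(d(2 + 2*(-4), -7), K(-24)) = 6065 - 1928*9 = 6065 - 17352 = -11287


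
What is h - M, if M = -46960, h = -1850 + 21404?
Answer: 66514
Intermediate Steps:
h = 19554
h - M = 19554 - 1*(-46960) = 19554 + 46960 = 66514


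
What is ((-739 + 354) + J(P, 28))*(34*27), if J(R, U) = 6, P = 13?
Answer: -347922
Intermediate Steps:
((-739 + 354) + J(P, 28))*(34*27) = ((-739 + 354) + 6)*(34*27) = (-385 + 6)*918 = -379*918 = -347922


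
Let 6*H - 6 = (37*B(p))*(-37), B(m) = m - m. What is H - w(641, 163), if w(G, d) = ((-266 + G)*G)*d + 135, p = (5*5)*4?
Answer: -39181259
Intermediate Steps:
p = 100 (p = 25*4 = 100)
B(m) = 0
w(G, d) = 135 + G*d*(-266 + G) (w(G, d) = (G*(-266 + G))*d + 135 = G*d*(-266 + G) + 135 = 135 + G*d*(-266 + G))
H = 1 (H = 1 + ((37*0)*(-37))/6 = 1 + (0*(-37))/6 = 1 + (⅙)*0 = 1 + 0 = 1)
H - w(641, 163) = 1 - (135 + 163*641² - 266*641*163) = 1 - (135 + 163*410881 - 27792478) = 1 - (135 + 66973603 - 27792478) = 1 - 1*39181260 = 1 - 39181260 = -39181259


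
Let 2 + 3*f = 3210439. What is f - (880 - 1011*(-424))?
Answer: 1921805/3 ≈ 6.4060e+5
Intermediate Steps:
f = 3210437/3 (f = -⅔ + (⅓)*3210439 = -⅔ + 3210439/3 = 3210437/3 ≈ 1.0701e+6)
f - (880 - 1011*(-424)) = 3210437/3 - (880 - 1011*(-424)) = 3210437/3 - (880 + 428664) = 3210437/3 - 1*429544 = 3210437/3 - 429544 = 1921805/3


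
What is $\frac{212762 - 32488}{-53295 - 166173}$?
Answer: $- \frac{90137}{109734} \approx -0.82141$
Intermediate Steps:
$\frac{212762 - 32488}{-53295 - 166173} = \frac{212762 - 32488}{-219468} = 180274 \left(- \frac{1}{219468}\right) = - \frac{90137}{109734}$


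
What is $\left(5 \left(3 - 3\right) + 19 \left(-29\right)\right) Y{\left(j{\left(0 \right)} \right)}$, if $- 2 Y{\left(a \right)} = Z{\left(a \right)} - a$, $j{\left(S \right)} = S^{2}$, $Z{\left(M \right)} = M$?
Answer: $0$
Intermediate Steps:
$Y{\left(a \right)} = 0$ ($Y{\left(a \right)} = - \frac{a - a}{2} = \left(- \frac{1}{2}\right) 0 = 0$)
$\left(5 \left(3 - 3\right) + 19 \left(-29\right)\right) Y{\left(j{\left(0 \right)} \right)} = \left(5 \left(3 - 3\right) + 19 \left(-29\right)\right) 0 = \left(5 \cdot 0 - 551\right) 0 = \left(0 - 551\right) 0 = \left(-551\right) 0 = 0$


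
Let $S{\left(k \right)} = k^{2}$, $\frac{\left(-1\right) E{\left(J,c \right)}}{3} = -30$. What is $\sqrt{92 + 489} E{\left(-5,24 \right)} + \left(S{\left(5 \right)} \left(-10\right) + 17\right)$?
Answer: $-233 + 90 \sqrt{581} \approx 1936.4$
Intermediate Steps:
$E{\left(J,c \right)} = 90$ ($E{\left(J,c \right)} = \left(-3\right) \left(-30\right) = 90$)
$\sqrt{92 + 489} E{\left(-5,24 \right)} + \left(S{\left(5 \right)} \left(-10\right) + 17\right) = \sqrt{92 + 489} \cdot 90 + \left(5^{2} \left(-10\right) + 17\right) = \sqrt{581} \cdot 90 + \left(25 \left(-10\right) + 17\right) = 90 \sqrt{581} + \left(-250 + 17\right) = 90 \sqrt{581} - 233 = -233 + 90 \sqrt{581}$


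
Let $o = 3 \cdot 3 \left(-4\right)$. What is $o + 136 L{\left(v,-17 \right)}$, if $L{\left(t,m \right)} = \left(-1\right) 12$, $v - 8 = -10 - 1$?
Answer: $-1668$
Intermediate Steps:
$v = -3$ ($v = 8 - 11 = -3$)
$L{\left(t,m \right)} = -12$
$o = -36$ ($o = 9 \left(-4\right) = -36$)
$o + 136 L{\left(v,-17 \right)} = -36 + 136 \left(-12\right) = -36 - 1632 = -1668$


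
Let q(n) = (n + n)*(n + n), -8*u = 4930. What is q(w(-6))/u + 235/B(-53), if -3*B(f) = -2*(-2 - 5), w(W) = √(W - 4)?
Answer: -347117/6902 ≈ -50.292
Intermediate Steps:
u = -2465/4 (u = -⅛*4930 = -2465/4 ≈ -616.25)
w(W) = √(-4 + W)
q(n) = 4*n² (q(n) = (2*n)*(2*n) = 4*n²)
B(f) = -14/3 (B(f) = -(-2)*(-2 - 5)/3 = -(-2)*(-7)/3 = -⅓*14 = -14/3)
q(w(-6))/u + 235/B(-53) = (4*(√(-4 - 6))²)/(-2465/4) + 235/(-14/3) = (4*(√(-10))²)*(-4/2465) + 235*(-3/14) = (4*(I*√10)²)*(-4/2465) - 705/14 = (4*(-10))*(-4/2465) - 705/14 = -40*(-4/2465) - 705/14 = 32/493 - 705/14 = -347117/6902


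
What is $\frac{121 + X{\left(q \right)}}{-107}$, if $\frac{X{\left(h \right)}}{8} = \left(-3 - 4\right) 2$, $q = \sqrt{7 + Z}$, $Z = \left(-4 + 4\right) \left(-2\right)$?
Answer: $- \frac{9}{107} \approx -0.084112$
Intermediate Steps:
$Z = 0$ ($Z = 0 \left(-2\right) = 0$)
$q = \sqrt{7}$ ($q = \sqrt{7 + 0} = \sqrt{7} \approx 2.6458$)
$X{\left(h \right)} = -112$ ($X{\left(h \right)} = 8 \left(-3 - 4\right) 2 = 8 \left(\left(-7\right) 2\right) = 8 \left(-14\right) = -112$)
$\frac{121 + X{\left(q \right)}}{-107} = \frac{121 - 112}{-107} = \left(- \frac{1}{107}\right) 9 = - \frac{9}{107}$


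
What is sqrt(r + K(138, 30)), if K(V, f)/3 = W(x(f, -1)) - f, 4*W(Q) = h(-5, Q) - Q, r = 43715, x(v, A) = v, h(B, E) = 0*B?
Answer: sqrt(174410)/2 ≈ 208.81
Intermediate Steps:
h(B, E) = 0
W(Q) = -Q/4 (W(Q) = (0 - Q)/4 = (-Q)/4 = -Q/4)
K(V, f) = -15*f/4 (K(V, f) = 3*(-f/4 - f) = 3*(-5*f/4) = -15*f/4)
sqrt(r + K(138, 30)) = sqrt(43715 - 15/4*30) = sqrt(43715 - 225/2) = sqrt(87205/2) = sqrt(174410)/2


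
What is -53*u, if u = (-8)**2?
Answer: -3392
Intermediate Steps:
u = 64
-53*u = -53*64 = -3392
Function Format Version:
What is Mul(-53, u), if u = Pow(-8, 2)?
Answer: -3392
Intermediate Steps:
u = 64
Mul(-53, u) = Mul(-53, 64) = -3392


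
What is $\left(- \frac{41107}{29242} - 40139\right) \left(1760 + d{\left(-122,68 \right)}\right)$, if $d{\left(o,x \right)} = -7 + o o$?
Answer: $- \frac{19528273439565}{29242} \approx -6.6782 \cdot 10^{8}$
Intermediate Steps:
$d{\left(o,x \right)} = -7 + o^{2}$
$\left(- \frac{41107}{29242} - 40139\right) \left(1760 + d{\left(-122,68 \right)}\right) = \left(- \frac{41107}{29242} - 40139\right) \left(1760 - \left(7 - \left(-122\right)^{2}\right)\right) = \left(\left(-41107\right) \frac{1}{29242} - 40139\right) \left(1760 + \left(-7 + 14884\right)\right) = \left(- \frac{41107}{29242} - 40139\right) \left(1760 + 14877\right) = \left(- \frac{1173785745}{29242}\right) 16637 = - \frac{19528273439565}{29242}$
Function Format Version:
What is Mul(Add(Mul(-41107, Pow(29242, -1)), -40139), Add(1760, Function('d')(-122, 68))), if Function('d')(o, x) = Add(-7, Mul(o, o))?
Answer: Rational(-19528273439565, 29242) ≈ -6.6782e+8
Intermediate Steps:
Function('d')(o, x) = Add(-7, Pow(o, 2))
Mul(Add(Mul(-41107, Pow(29242, -1)), -40139), Add(1760, Function('d')(-122, 68))) = Mul(Add(Mul(-41107, Pow(29242, -1)), -40139), Add(1760, Add(-7, Pow(-122, 2)))) = Mul(Add(Mul(-41107, Rational(1, 29242)), -40139), Add(1760, Add(-7, 14884))) = Mul(Add(Rational(-41107, 29242), -40139), Add(1760, 14877)) = Mul(Rational(-1173785745, 29242), 16637) = Rational(-19528273439565, 29242)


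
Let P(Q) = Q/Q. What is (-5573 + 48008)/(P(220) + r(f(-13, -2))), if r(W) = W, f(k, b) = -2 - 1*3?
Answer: -42435/4 ≈ -10609.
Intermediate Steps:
f(k, b) = -5 (f(k, b) = -2 - 3 = -5)
P(Q) = 1
(-5573 + 48008)/(P(220) + r(f(-13, -2))) = (-5573 + 48008)/(1 - 5) = 42435/(-4) = 42435*(-1/4) = -42435/4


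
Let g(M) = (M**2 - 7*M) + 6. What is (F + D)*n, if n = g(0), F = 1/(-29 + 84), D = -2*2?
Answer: -1314/55 ≈ -23.891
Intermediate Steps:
D = -4
F = 1/55 ≈ 0.018182
g(M) = 6 + M**2 - 7*M
n = 6 (n = 6 + 0**2 - 7*0 = 6 + 0 + 0 = 6)
(F + D)*n = (1/55 - 4)*6 = -219/55*6 = -1314/55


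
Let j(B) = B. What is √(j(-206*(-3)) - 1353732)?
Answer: 3*I*√150346 ≈ 1163.2*I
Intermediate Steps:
√(j(-206*(-3)) - 1353732) = √(-206*(-3) - 1353732) = √(618 - 1353732) = √(-1353114) = 3*I*√150346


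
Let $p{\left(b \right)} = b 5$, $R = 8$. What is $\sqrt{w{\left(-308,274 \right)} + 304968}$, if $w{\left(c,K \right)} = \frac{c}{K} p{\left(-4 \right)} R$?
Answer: $\frac{2 \sqrt{1431830018}}{137} \approx 552.4$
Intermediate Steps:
$p{\left(b \right)} = 5 b$
$w{\left(c,K \right)} = - \frac{160 c}{K}$ ($w{\left(c,K \right)} = \frac{c}{K} 5 \left(-4\right) 8 = \frac{c}{K} \left(-20\right) 8 = - \frac{20 c}{K} 8 = - \frac{160 c}{K}$)
$\sqrt{w{\left(-308,274 \right)} + 304968} = \sqrt{\left(-160\right) \left(-308\right) \frac{1}{274} + 304968} = \sqrt{\frac{24640}{137} + 304968} = \sqrt{\frac{41805256}{137}} = \frac{2 \sqrt{1431830018}}{137}$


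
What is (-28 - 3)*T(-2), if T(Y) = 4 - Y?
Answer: -186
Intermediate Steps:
(-28 - 3)*T(-2) = (-28 - 3)*(4 - 1*(-2)) = -31*(4 + 2) = -31*6 = -186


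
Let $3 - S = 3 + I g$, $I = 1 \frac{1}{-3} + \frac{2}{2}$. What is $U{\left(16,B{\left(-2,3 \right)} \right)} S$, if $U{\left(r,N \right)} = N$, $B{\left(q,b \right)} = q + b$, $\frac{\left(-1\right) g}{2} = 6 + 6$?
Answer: $16$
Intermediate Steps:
$I = \frac{2}{3}$ ($I = 1 \left(- \frac{1}{3}\right) + 2 \cdot \frac{1}{2} = - \frac{1}{3} + 1 = \frac{2}{3} \approx 0.66667$)
$g = -24$ ($g = - 2 \left(6 + 6\right) = \left(-2\right) 12 = -24$)
$B{\left(q,b \right)} = b + q$
$S = 16$ ($S = 3 - \left(3 + \frac{2}{3} \left(-24\right)\right) = 3 - \left(3 - 16\right) = 3 - -13 = 3 + 13 = 16$)
$U{\left(16,B{\left(-2,3 \right)} \right)} S = \left(3 - 2\right) 16 = 1 \cdot 16 = 16$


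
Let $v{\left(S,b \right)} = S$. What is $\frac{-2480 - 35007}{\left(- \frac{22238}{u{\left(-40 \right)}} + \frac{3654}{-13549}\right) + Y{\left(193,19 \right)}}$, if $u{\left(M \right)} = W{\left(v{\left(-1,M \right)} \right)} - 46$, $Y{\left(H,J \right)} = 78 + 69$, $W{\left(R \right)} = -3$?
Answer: $- \frac{24887656787}{398717063} \approx -62.419$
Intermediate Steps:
$Y{\left(H,J \right)} = 147$
$u{\left(M \right)} = -49$ ($u{\left(M \right)} = -3 - 46 = -49$)
$\frac{-2480 - 35007}{\left(- \frac{22238}{u{\left(-40 \right)}} + \frac{3654}{-13549}\right) + Y{\left(193,19 \right)}} = \frac{-2480 - 35007}{\left(- \frac{22238}{-49} + \frac{3654}{-13549}\right) + 147} = - \frac{37487}{\left(\left(-22238\right) \left(- \frac{1}{49}\right) + 3654 \left(- \frac{1}{13549}\right)\right) + 147} = - \frac{37487}{\left(\frac{22238}{49} - \frac{3654}{13549}\right) + 147} = - \frac{37487}{\frac{301123616}{663901} + 147} = - \frac{37487}{\frac{398717063}{663901}} = \left(-37487\right) \frac{663901}{398717063} = - \frac{24887656787}{398717063}$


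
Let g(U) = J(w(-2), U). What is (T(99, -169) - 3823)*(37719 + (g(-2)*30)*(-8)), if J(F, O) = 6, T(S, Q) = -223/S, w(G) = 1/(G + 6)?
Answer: -1526539700/11 ≈ -1.3878e+8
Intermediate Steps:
w(G) = 1/(6 + G)
g(U) = 6
(T(99, -169) - 3823)*(37719 + (g(-2)*30)*(-8)) = (-223/99 - 3823)*(37719 + (6*30)*(-8)) = (-223*1/99 - 3823)*(37719 + 180*(-8)) = (-223/99 - 3823)*(37719 - 1440) = -378700/99*36279 = -1526539700/11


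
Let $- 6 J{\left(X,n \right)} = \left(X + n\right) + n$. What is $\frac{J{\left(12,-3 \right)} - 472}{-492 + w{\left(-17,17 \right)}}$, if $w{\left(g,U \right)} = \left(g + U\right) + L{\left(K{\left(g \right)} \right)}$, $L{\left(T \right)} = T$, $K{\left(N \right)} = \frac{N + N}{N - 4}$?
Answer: $\frac{9933}{10298} \approx 0.96456$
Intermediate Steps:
$K{\left(N \right)} = \frac{2 N}{-4 + N}$
$J{\left(X,n \right)} = - \frac{n}{3} - \frac{X}{6}$ ($J{\left(X,n \right)} = - \frac{\left(X + n\right) + n}{6} = - \frac{X + 2 n}{6} = - \frac{n}{3} - \frac{X}{6}$)
$w{\left(g,U \right)} = U + g + \frac{2 g}{-4 + g}$ ($w{\left(g,U \right)} = \left(g + U\right) + \frac{2 g}{-4 + g} = \left(U + g\right) + \frac{2 g}{-4 + g} = U + g + \frac{2 g}{-4 + g}$)
$\frac{J{\left(12,-3 \right)} - 472}{-492 + w{\left(-17,17 \right)}} = \frac{\left(\left(- \frac{1}{3}\right) \left(-3\right) - 2\right) - 472}{-492 + \frac{2 \left(-17\right) + \left(-4 - 17\right) \left(17 - 17\right)}{-4 - 17}} = \frac{\left(1 - 2\right) - 472}{-492 + \frac{-34 - 0}{-21}} = \frac{-1 - 472}{-492 - \frac{-34 + 0}{21}} = - \frac{473}{-492 - - \frac{34}{21}} = - \frac{473}{-492 + \frac{34}{21}} = - \frac{473}{- \frac{10298}{21}} = \left(-473\right) \left(- \frac{21}{10298}\right) = \frac{9933}{10298}$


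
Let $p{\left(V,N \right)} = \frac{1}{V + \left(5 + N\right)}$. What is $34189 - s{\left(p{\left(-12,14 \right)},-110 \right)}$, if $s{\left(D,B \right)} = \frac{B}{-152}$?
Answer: $\frac{2598309}{76} \approx 34188.0$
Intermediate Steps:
$p{\left(V,N \right)} = \frac{1}{5 + N + V}$
$s{\left(D,B \right)} = - \frac{B}{152}$ ($s{\left(D,B \right)} = B \left(- \frac{1}{152}\right) = - \frac{B}{152}$)
$34189 - s{\left(p{\left(-12,14 \right)},-110 \right)} = 34189 - \left(- \frac{1}{152}\right) \left(-110\right) = 34189 - \frac{55}{76} = \frac{2598309}{76}$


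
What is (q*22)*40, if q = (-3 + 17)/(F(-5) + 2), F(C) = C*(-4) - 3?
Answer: 12320/19 ≈ 648.42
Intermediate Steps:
F(C) = -3 - 4*C (F(C) = -4*C - 3 = -3 - 4*C)
q = 14/19 (q = (-3 + 17)/((-3 - 4*(-5)) + 2) = 14/((-3 + 20) + 2) = 14/(17 + 2) = 14/19 ≈ 0.73684)
(q*22)*40 = ((14/19)*22)*40 = (308/19)*40 = 12320/19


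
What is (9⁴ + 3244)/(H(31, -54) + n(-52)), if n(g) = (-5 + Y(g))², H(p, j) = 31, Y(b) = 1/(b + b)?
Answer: 106050880/606737 ≈ 174.79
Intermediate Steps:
Y(b) = 1/(2*b)
n(g) = (-5 + 1/(2*g))²
(9⁴ + 3244)/(H(31, -54) + n(-52)) = (9⁴ + 3244)/(31 + (¼)*(-1 + 10*(-52))²/(-52)²) = (6561 + 3244)/(31 + (¼)*(1/2704)*(-1 - 520)²) = 9805/(31 + (¼)*(1/2704)*(-521)²) = 9805/(31 + (¼)*(1/2704)*271441) = 9805/(31 + 271441/10816) = 9805/(606737/10816) = 9805*(10816/606737) = 106050880/606737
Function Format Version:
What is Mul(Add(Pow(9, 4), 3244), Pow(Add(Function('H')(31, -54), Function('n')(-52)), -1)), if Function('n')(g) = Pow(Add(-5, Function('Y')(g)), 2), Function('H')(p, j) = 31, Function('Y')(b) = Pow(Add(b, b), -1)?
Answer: Rational(106050880, 606737) ≈ 174.79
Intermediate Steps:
Function('Y')(b) = Mul(Rational(1, 2), Pow(b, -1)) (Function('Y')(b) = Pow(Mul(2, b), -1) = Mul(Rational(1, 2), Pow(b, -1)))
Function('n')(g) = Pow(Add(-5, Mul(Rational(1, 2), Pow(g, -1))), 2)
Mul(Add(Pow(9, 4), 3244), Pow(Add(Function('H')(31, -54), Function('n')(-52)), -1)) = Mul(Add(Pow(9, 4), 3244), Pow(Add(31, Mul(Rational(1, 4), Pow(-52, -2), Pow(Add(-1, Mul(10, -52)), 2))), -1)) = Mul(Add(6561, 3244), Pow(Add(31, Mul(Rational(1, 4), Rational(1, 2704), Pow(Add(-1, -520), 2))), -1)) = Mul(9805, Pow(Add(31, Mul(Rational(1, 4), Rational(1, 2704), Pow(-521, 2))), -1)) = Mul(9805, Pow(Add(31, Mul(Rational(1, 4), Rational(1, 2704), 271441)), -1)) = Mul(9805, Pow(Add(31, Rational(271441, 10816)), -1)) = Mul(9805, Pow(Rational(606737, 10816), -1)) = Mul(9805, Rational(10816, 606737)) = Rational(106050880, 606737)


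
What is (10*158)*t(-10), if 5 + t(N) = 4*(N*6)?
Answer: -387100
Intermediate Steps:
t(N) = -5 + 24*N (t(N) = -5 + 4*(N*6) = -5 + 4*(6*N) = -5 + 24*N)
(10*158)*t(-10) = (10*158)*(-5 + 24*(-10)) = 1580*(-5 - 240) = 1580*(-245) = -387100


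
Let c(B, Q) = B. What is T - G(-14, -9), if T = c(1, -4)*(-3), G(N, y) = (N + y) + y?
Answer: 29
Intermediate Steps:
G(N, y) = N + 2*y
T = -3 (T = 1*(-3) = -3)
T - G(-14, -9) = -3 - (-14 + 2*(-9)) = -3 - (-14 - 18) = -3 - 1*(-32) = -3 + 32 = 29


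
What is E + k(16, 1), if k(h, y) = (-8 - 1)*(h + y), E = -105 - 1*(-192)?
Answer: -66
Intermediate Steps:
E = 87 (E = -105 + 192 = 87)
k(h, y) = -9*h - 9*y (k(h, y) = -9*(h + y) = -9*h - 9*y)
E + k(16, 1) = 87 + (-9*16 - 9*1) = 87 + (-144 - 9) = 87 - 153 = -66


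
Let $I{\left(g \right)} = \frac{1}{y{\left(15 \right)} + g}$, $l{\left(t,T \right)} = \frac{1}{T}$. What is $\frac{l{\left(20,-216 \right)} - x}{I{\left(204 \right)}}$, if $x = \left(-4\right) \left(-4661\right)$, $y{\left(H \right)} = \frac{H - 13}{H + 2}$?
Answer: $- \frac{6987027175}{1836} \approx -3.8056 \cdot 10^{6}$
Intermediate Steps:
$y{\left(H \right)} = \frac{-13 + H}{2 + H}$
$x = 18644$
$I{\left(g \right)} = \frac{1}{\frac{2}{17} + g}$ ($I{\left(g \right)} = \frac{1}{\frac{-13 + 15}{2 + 15} + g} = \frac{1}{\frac{1}{17} \cdot 2 + g} = \frac{1}{\frac{2}{17} + g}$)
$\frac{l{\left(20,-216 \right)} - x}{I{\left(204 \right)}} = \frac{\frac{1}{-216} - 18644}{17 \frac{1}{2 + 17 \cdot 204}} = \frac{- \frac{1}{216} - 18644}{17 \frac{1}{2 + 3468}} = - \frac{4027105}{216 \cdot \frac{17}{3470}} = \left(- \frac{4027105}{216}\right) \frac{3470}{17} = - \frac{6987027175}{1836}$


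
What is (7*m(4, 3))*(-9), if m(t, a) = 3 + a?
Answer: -378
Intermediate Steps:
(7*m(4, 3))*(-9) = (7*(3 + 3))*(-9) = (7*6)*(-9) = 42*(-9) = -378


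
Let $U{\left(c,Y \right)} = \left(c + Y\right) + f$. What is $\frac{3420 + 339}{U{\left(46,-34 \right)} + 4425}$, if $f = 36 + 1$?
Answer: $\frac{3759}{4474} \approx 0.84019$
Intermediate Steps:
$f = 37$
$U{\left(c,Y \right)} = 37 + Y + c$ ($U{\left(c,Y \right)} = \left(c + Y\right) + 37 = \left(Y + c\right) + 37 = 37 + Y + c$)
$\frac{3420 + 339}{U{\left(46,-34 \right)} + 4425} = \frac{3420 + 339}{\left(37 - 34 + 46\right) + 4425} = \frac{3759}{49 + 4425} = \frac{3759}{4474}$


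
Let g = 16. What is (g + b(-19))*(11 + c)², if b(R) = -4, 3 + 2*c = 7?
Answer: 2028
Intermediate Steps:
c = 2 (c = -3/2 + (½)*7 = -3/2 + 7/2 = 2)
(g + b(-19))*(11 + c)² = (16 - 4)*(11 + 2)² = 12*13² = 12*169 = 2028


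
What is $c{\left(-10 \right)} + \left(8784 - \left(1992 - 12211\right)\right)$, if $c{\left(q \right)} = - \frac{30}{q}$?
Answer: $19006$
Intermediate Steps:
$c{\left(-10 \right)} + \left(8784 - \left(1992 - 12211\right)\right) = - \frac{30}{-10} + \left(8784 - \left(1992 - 12211\right)\right) = \left(-30\right) \left(- \frac{1}{10}\right) + \left(8784 - -10219\right) = 3 + \left(8784 + 10219\right) = 3 + 19003 = 19006$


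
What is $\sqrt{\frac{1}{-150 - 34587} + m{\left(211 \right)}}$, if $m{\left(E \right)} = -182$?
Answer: $\frac{i \sqrt{219612003495}}{34737} \approx 13.491 i$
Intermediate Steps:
$\sqrt{\frac{1}{-150 - 34587} + m{\left(211 \right)}} = \sqrt{\frac{1}{-150 - 34587} - 182} = \sqrt{\frac{1}{-34737} - 182} = \sqrt{- \frac{1}{34737} - 182} = \sqrt{- \frac{6322135}{34737}} = \frac{i \sqrt{219612003495}}{34737}$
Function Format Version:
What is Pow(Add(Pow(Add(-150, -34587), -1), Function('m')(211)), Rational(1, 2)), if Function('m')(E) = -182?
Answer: Mul(Rational(1, 34737), I, Pow(219612003495, Rational(1, 2))) ≈ Mul(13.491, I)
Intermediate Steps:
Pow(Add(Pow(Add(-150, -34587), -1), Function('m')(211)), Rational(1, 2)) = Pow(Add(Pow(Add(-150, -34587), -1), -182), Rational(1, 2)) = Pow(Add(Pow(-34737, -1), -182), Rational(1, 2)) = Pow(Add(Rational(-1, 34737), -182), Rational(1, 2)) = Pow(Rational(-6322135, 34737), Rational(1, 2)) = Mul(Rational(1, 34737), I, Pow(219612003495, Rational(1, 2)))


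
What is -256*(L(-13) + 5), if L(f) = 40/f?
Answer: -6400/13 ≈ -492.31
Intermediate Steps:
-256*(L(-13) + 5) = -256*(40/(-13) + 5) = -256*(40*(-1/13) + 5) = -256*(-40/13 + 5) = -256*25/13 = -6400/13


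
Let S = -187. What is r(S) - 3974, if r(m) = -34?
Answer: -4008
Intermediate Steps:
r(S) - 3974 = -34 - 3974 = -4008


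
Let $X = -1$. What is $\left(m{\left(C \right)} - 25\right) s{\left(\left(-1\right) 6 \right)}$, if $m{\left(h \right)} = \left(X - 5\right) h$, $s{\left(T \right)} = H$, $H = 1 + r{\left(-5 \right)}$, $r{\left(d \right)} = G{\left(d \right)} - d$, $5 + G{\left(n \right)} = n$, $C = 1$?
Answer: $124$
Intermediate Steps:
$G{\left(n \right)} = -5 + n$
$r{\left(d \right)} = -5$ ($r{\left(d \right)} = \left(-5 + d\right) - d = -5$)
$H = -4$ ($H = 1 - 5 = -4$)
$s{\left(T \right)} = -4$
$m{\left(h \right)} = - 6 h$ ($m{\left(h \right)} = \left(-1 - 5\right) h = - 6 h$)
$\left(m{\left(C \right)} - 25\right) s{\left(\left(-1\right) 6 \right)} = \left(\left(-6\right) 1 - 25\right) \left(-4\right) = \left(-6 - 25\right) \left(-4\right) = \left(-31\right) \left(-4\right) = 124$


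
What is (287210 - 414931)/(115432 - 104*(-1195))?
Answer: -11611/21792 ≈ -0.53281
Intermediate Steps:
(287210 - 414931)/(115432 - 104*(-1195)) = -127721/(115432 + 124280) = -127721/239712 = -127721*1/239712 = -11611/21792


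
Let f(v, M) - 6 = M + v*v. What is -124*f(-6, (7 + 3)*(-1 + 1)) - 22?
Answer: -5230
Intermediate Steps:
f(v, M) = 6 + M + v² (f(v, M) = 6 + (M + v*v) = 6 + (M + v²) = 6 + M + v²)
-124*f(-6, (7 + 3)*(-1 + 1)) - 22 = -124*(6 + (7 + 3)*(-1 + 1) + (-6)²) - 22 = -124*(6 + 10*0 + 36) - 22 = -124*(6 + 0 + 36) - 22 = -124*42 - 22 = -5208 - 22 = -5230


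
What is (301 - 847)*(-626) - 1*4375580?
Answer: -4033784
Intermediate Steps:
(301 - 847)*(-626) - 1*4375580 = -546*(-626) - 4375580 = 341796 - 4375580 = -4033784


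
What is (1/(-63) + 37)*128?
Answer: 298240/63 ≈ 4734.0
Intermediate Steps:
(1/(-63) + 37)*128 = (-1/63 + 37)*128 = (2330/63)*128 = 298240/63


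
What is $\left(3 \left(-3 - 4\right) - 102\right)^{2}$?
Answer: $15129$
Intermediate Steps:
$\left(3 \left(-3 - 4\right) - 102\right)^{2} = \left(3 \left(-7\right) - 102\right)^{2} = \left(-21 - 102\right)^{2} = \left(-123\right)^{2} = 15129$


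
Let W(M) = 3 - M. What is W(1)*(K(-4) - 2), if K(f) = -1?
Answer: -6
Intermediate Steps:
W(1)*(K(-4) - 2) = (3 - 1*1)*(-1 - 2) = (3 - 1)*(-3) = 2*(-3) = -6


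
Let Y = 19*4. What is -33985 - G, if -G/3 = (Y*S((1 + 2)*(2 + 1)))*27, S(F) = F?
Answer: 21419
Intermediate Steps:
Y = 76
G = -55404 (G = -3*76*((1 + 2)*(2 + 1))*27 = -3*76*(3*3)*27 = -3*76*9*27 = -2052*27 = -3*18468 = -55404)
-33985 - G = -33985 - 1*(-55404) = -33985 + 55404 = 21419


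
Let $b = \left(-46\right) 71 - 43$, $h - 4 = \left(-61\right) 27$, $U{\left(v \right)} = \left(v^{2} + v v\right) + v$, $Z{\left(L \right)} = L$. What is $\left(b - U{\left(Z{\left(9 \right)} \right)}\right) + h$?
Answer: $-5123$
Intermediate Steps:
$U{\left(v \right)} = v + 2 v^{2}$ ($U{\left(v \right)} = \left(v^{2} + v^{2}\right) + v = 2 v^{2} + v = v + 2 v^{2}$)
$h = -1643$ ($h = 4 - 1647 = -1643$)
$b = -3309$ ($b = -3266 - 43 = -3309$)
$\left(b - U{\left(Z{\left(9 \right)} \right)}\right) + h = \left(-3309 - 9 \left(1 + 2 \cdot 9\right)\right) - 1643 = \left(-3309 - 9 \left(1 + 18\right)\right) - 1643 = \left(-3309 - 9 \cdot 19\right) - 1643 = \left(-3309 - 171\right) - 1643 = -3480 - 1643 = -5123$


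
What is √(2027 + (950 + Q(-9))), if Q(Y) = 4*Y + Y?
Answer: 2*√733 ≈ 54.148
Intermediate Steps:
Q(Y) = 5*Y
√(2027 + (950 + Q(-9))) = √(2027 + (950 + 5*(-9))) = √(2027 + (950 - 45)) = √(2027 + 905) = √2932 = 2*√733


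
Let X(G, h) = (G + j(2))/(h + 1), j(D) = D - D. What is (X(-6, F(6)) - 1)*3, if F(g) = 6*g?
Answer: -129/37 ≈ -3.4865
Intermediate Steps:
j(D) = 0
X(G, h) = G/(1 + h) (X(G, h) = (G + 0)/(h + 1) = G/(1 + h))
(X(-6, F(6)) - 1)*3 = (-6/(1 + 6*6) - 1)*3 = (-6/(1 + 36) - 1)*3 = (-6/37 - 1)*3 = -43/37*3 = -129/37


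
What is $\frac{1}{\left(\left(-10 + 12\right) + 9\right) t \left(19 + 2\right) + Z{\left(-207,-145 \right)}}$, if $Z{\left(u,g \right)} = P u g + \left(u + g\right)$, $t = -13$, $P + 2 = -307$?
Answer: $- \frac{1}{9277990} \approx -1.0778 \cdot 10^{-7}$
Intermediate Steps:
$P = -309$ ($P = -2 - 307 = -309$)
$Z{\left(u,g \right)} = g + u - 309 g u$ ($Z{\left(u,g \right)} = - 309 u g + \left(u + g\right) = - 309 g u + \left(g + u\right) = g + u - 309 g u$)
$\frac{1}{\left(\left(-10 + 12\right) + 9\right) t \left(19 + 2\right) + Z{\left(-207,-145 \right)}} = \frac{1}{\left(\left(-10 + 12\right) + 9\right) \left(-13\right) \left(19 + 2\right) - \left(352 + 9274635\right)} = \frac{1}{\left(2 + 9\right) \left(-13\right) 21 - 9274987} = \frac{1}{11 \left(-13\right) 21 - 9274987} = \frac{1}{\left(-143\right) 21 - 9274987} = \frac{1}{-3003 - 9274987} = \frac{1}{-9277990} = - \frac{1}{9277990}$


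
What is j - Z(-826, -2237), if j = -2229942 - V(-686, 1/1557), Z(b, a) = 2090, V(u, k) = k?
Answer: -3475273825/1557 ≈ -2.2320e+6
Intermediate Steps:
j = -3472019695/1557 (j = -2229942 - 1/1557 = -3472019695/1557 ≈ -2.2299e+6)
j - Z(-826, -2237) = -3472019695/1557 - 1*2090 = -3472019695/1557 - 2090 = -3475273825/1557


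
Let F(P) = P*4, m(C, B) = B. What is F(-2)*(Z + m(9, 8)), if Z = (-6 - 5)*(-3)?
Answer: -328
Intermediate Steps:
F(P) = 4*P
Z = 33 (Z = -11*(-3) = 33)
F(-2)*(Z + m(9, 8)) = (4*(-2))*(33 + 8) = -8*41 = -328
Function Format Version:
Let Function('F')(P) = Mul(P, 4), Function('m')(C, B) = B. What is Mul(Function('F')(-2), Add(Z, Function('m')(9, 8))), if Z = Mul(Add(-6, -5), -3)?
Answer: -328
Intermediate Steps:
Function('F')(P) = Mul(4, P)
Z = 33 (Z = Mul(-11, -3) = 33)
Mul(Function('F')(-2), Add(Z, Function('m')(9, 8))) = Mul(Mul(4, -2), Add(33, 8)) = Mul(-8, 41) = -328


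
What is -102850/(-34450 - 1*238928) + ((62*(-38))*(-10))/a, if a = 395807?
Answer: 1024989905/2352281001 ≈ 0.43574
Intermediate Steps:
-102850/(-34450 - 1*238928) + ((62*(-38))*(-10))/a = -102850/(-34450 - 1*238928) + ((62*(-38))*(-10))/395807 = -102850/(-34450 - 238928) - 2356*(-10)*(1/395807) = -102850/(-273378) + 23560*(1/395807) = -102850*(-1/273378) + 23560/395807 = 51425/136689 + 23560/395807 = 1024989905/2352281001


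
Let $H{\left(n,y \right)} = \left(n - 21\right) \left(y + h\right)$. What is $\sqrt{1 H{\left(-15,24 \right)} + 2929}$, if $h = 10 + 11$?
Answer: $\sqrt{1309} \approx 36.18$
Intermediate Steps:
$h = 21$
$H{\left(n,y \right)} = \left(-21 + n\right) \left(21 + y\right)$ ($H{\left(n,y \right)} = \left(n - 21\right) \left(y + 21\right) = \left(-21 + n\right) \left(21 + y\right)$)
$\sqrt{1 H{\left(-15,24 \right)} + 2929} = \sqrt{1 \left(-441 - 504 + 21 \left(-15\right) - 360\right) + 2929} = \sqrt{1 \left(-441 - 504 - 315 - 360\right) + 2929} = \sqrt{1 \left(-1620\right) + 2929} = \sqrt{-1620 + 2929} = \sqrt{1309}$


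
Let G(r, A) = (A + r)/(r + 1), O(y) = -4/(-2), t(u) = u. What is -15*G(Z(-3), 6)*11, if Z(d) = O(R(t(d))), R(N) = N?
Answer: -440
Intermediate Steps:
O(y) = 2 (O(y) = -4*(-1/2) = 2)
Z(d) = 2
G(r, A) = (A + r)/(1 + r)
-15*G(Z(-3), 6)*11 = -15*(6 + 2)/(1 + 2)*11 = -15*8/3*11 = -40*11 = -440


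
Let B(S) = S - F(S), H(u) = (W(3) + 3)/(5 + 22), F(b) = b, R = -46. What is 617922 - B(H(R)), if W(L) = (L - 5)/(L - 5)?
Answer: 617922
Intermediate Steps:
W(L) = 1 (W(L) = (-5 + L)/(-5 + L) = 1)
H(u) = 4/27 (H(u) = (1 + 3)/(5 + 22) = 4/27)
B(S) = 0 (B(S) = S - S = 0)
617922 - B(H(R)) = 617922 - 1*0 = 617922 + 0 = 617922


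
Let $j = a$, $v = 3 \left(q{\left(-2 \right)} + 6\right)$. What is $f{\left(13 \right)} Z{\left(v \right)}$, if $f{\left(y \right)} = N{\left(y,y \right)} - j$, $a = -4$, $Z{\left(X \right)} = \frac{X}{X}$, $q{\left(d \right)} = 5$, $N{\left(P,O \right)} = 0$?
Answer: $4$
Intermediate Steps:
$v = 33$ ($v = 3 \left(5 + 6\right) = 3 \cdot 11 = 33$)
$Z{\left(X \right)} = 1$
$j = -4$
$f{\left(y \right)} = 4$ ($f{\left(y \right)} = 0 - -4 = 0 + 4 = 4$)
$f{\left(13 \right)} Z{\left(v \right)} = 4 \cdot 1 = 4$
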